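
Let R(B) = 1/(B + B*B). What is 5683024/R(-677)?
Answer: 2600847299648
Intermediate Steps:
R(B) = 1/(B + B²)
5683024/R(-677) = 5683024/((1/((-677)*(1 - 677)))) = 5683024/((-1/677/(-676))) = 5683024/((-1/677*(-1/676))) = 5683024/(1/457652) = 5683024*457652 = 2600847299648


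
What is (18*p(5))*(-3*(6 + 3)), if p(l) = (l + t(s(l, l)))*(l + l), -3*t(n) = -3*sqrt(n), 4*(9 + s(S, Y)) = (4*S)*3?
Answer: -24300 - 4860*sqrt(6) ≈ -36205.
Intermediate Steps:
s(S, Y) = -9 + 3*S (s(S, Y) = -9 + ((4*S)*3)/4 = -9 + (12*S)/4 = -9 + 3*S)
t(n) = sqrt(n) (t(n) = -(-1)*sqrt(n) = sqrt(n))
p(l) = 2*l*(l + sqrt(-9 + 3*l)) (p(l) = (l + sqrt(-9 + 3*l))*(l + l) = (l + sqrt(-9 + 3*l))*(2*l) = 2*l*(l + sqrt(-9 + 3*l)))
(18*p(5))*(-3*(6 + 3)) = (18*(2*5*(5 + sqrt(-9 + 3*5))))*(-3*(6 + 3)) = (18*(2*5*(5 + sqrt(-9 + 15))))*(-3*9) = (18*(2*5*(5 + sqrt(6))))*(-27) = (18*(50 + 10*sqrt(6)))*(-27) = (900 + 180*sqrt(6))*(-27) = -24300 - 4860*sqrt(6)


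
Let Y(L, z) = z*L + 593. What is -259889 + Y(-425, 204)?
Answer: -345996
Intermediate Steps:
Y(L, z) = 593 + L*z (Y(L, z) = L*z + 593 = 593 + L*z)
-259889 + Y(-425, 204) = -259889 + (593 - 425*204) = -259889 + (593 - 86700) = -259889 - 86107 = -345996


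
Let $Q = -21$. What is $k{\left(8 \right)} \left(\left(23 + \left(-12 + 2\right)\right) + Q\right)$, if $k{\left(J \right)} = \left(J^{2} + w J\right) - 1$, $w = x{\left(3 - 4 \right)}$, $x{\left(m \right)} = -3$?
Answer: $-312$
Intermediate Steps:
$w = -3$
$k{\left(J \right)} = -1 + J^{2} - 3 J$ ($k{\left(J \right)} = \left(J^{2} - 3 J\right) - 1 = -1 + J^{2} - 3 J$)
$k{\left(8 \right)} \left(\left(23 + \left(-12 + 2\right)\right) + Q\right) = \left(-1 + 8^{2} - 24\right) \left(\left(23 + \left(-12 + 2\right)\right) - 21\right) = \left(-1 + 64 - 24\right) \left(\left(23 - 10\right) - 21\right) = 39 \left(13 - 21\right) = 39 \left(-8\right) = -312$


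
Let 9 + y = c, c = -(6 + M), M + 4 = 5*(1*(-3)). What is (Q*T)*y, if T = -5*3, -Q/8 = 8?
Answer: 3840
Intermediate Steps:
Q = -64 (Q = -8*8 = -64)
T = -15
M = -19 (M = -4 + 5*(1*(-3)) = -4 + 5*(-3) = -4 - 15 = -19)
c = 13 (c = -(6 - 19) = -1*(-13) = 13)
y = 4 (y = -9 + 13 = 4)
(Q*T)*y = -64*(-15)*4 = 960*4 = 3840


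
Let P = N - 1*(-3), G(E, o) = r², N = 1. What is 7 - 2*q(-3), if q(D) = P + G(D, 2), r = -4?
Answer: -33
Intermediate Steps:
G(E, o) = 16 (G(E, o) = (-4)² = 16)
P = 4 (P = 1 - 1*(-3) = 1 + 3 = 4)
q(D) = 20 (q(D) = 4 + 16 = 20)
7 - 2*q(-3) = 7 - 2*20 = 7 - 40 = -33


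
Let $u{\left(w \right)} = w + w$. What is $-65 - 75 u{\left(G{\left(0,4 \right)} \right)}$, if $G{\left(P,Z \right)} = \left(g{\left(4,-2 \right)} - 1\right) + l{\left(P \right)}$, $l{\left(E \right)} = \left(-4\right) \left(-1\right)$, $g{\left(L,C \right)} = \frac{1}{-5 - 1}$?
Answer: $-490$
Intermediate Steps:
$g{\left(L,C \right)} = - \frac{1}{6}$ ($g{\left(L,C \right)} = \frac{1}{-6} = - \frac{1}{6}$)
$l{\left(E \right)} = 4$
$G{\left(P,Z \right)} = \frac{17}{6}$ ($G{\left(P,Z \right)} = \left(- \frac{1}{6} - 1\right) + 4 = - \frac{7}{6} + 4 = \frac{17}{6}$)
$u{\left(w \right)} = 2 w$
$-65 - 75 u{\left(G{\left(0,4 \right)} \right)} = -65 - 75 \cdot 2 \cdot \frac{17}{6} = -65 - 425 = -490$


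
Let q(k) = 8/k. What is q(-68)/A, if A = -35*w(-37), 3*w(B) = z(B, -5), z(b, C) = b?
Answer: -6/22015 ≈ -0.00027254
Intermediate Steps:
w(B) = B/3
A = 1295/3 (A = -35*(-37)/3 = -35*(-37/3) = 1295/3 ≈ 431.67)
q(-68)/A = (8/(-68))/(1295/3) = (8*(-1/68))*(3/1295) = -2/17*3/1295 = -6/22015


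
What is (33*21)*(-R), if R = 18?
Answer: -12474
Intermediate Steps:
(33*21)*(-R) = (33*21)*(-1*18) = 693*(-18) = -12474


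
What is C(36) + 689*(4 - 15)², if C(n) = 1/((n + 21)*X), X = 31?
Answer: 147313024/1767 ≈ 83369.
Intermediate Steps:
C(n) = 1/(31*(21 + n)) (C(n) = 1/((n + 21)*31) = (1/31)/(21 + n) = 1/(31*(21 + n)))
C(36) + 689*(4 - 15)² = 1/(31*(21 + 36)) + 689*(4 - 15)² = (1/31)/57 + 689*(-11)² = (1/31)*(1/57) + 689*121 = 1/1767 + 83369 = 147313024/1767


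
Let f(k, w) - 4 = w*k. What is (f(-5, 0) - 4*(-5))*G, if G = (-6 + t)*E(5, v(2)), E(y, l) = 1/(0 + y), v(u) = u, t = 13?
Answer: 168/5 ≈ 33.600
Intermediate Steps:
f(k, w) = 4 + k*w (f(k, w) = 4 + w*k = 4 + k*w)
E(y, l) = 1/y
G = 7/5 (G = (-6 + 13)/5 = 7*(1/5) = 7/5 ≈ 1.4000)
(f(-5, 0) - 4*(-5))*G = ((4 - 5*0) - 4*(-5))*(7/5) = ((4 + 0) + 20)*(7/5) = (4 + 20)*(7/5) = 24*(7/5) = 168/5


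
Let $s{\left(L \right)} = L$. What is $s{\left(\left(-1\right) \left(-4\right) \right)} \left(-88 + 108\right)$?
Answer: $80$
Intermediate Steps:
$s{\left(\left(-1\right) \left(-4\right) \right)} \left(-88 + 108\right) = \left(-1\right) \left(-4\right) \left(-88 + 108\right) = 4 \cdot 20 = 80$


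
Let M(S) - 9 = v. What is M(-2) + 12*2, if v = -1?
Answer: 32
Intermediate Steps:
M(S) = 8 (M(S) = 9 - 1 = 8)
M(-2) + 12*2 = 8 + 12*2 = 8 + 24 = 32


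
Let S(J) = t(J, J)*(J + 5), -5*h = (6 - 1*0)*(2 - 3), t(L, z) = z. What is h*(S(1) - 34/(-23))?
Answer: 1032/115 ≈ 8.9739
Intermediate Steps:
h = 6/5 (h = -(6 - 1*0)*(2 - 3)/5 = -(6 + 0)*(-1)/5 = -6*(-1)/5 = -⅕*(-6) = 6/5 ≈ 1.2000)
S(J) = J*(5 + J) (S(J) = J*(J + 5) = J*(5 + J))
h*(S(1) - 34/(-23)) = 6*(1*(5 + 1) - 34/(-23))/5 = 6*(1*6 - 34*(-1/23))/5 = 6*(6 + 34/23)/5 = (6/5)*(172/23) = 1032/115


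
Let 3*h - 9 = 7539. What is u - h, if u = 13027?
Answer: 10511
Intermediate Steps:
h = 2516 (h = 3 + (1/3)*7539 = 3 + 2513 = 2516)
u - h = 13027 - 1*2516 = 13027 - 2516 = 10511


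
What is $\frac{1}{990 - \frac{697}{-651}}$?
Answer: $\frac{651}{645187} \approx 0.001009$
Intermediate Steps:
$\frac{1}{990 - \frac{697}{-651}} = \frac{1}{990 - - \frac{697}{651}} = \frac{1}{990 + \frac{697}{651}} = \frac{1}{\frac{645187}{651}} = \frac{651}{645187}$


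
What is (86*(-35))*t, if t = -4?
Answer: 12040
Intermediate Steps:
(86*(-35))*t = (86*(-35))*(-4) = -3010*(-4) = 12040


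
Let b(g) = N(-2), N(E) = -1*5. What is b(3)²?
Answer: 25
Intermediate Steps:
N(E) = -5
b(g) = -5
b(3)² = (-5)² = 25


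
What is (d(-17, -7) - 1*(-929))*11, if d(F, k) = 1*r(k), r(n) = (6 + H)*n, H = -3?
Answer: 9988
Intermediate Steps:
r(n) = 3*n (r(n) = (6 - 3)*n = 3*n)
d(F, k) = 3*k (d(F, k) = 1*(3*k) = 3*k)
(d(-17, -7) - 1*(-929))*11 = (3*(-7) - 1*(-929))*11 = (-21 + 929)*11 = 908*11 = 9988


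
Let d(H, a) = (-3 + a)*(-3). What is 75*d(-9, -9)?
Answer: 2700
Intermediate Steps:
d(H, a) = 9 - 3*a
75*d(-9, -9) = 75*(9 - 3*(-9)) = 75*(9 + 27) = 75*36 = 2700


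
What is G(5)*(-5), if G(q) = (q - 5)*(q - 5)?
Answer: 0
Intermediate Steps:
G(q) = (-5 + q)² (G(q) = (-5 + q)*(-5 + q) = (-5 + q)²)
G(5)*(-5) = (-5 + 5)²*(-5) = 0²*(-5) = 0*(-5) = 0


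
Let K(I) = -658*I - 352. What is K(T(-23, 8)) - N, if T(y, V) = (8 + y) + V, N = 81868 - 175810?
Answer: 98196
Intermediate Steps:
N = -93942
T(y, V) = 8 + V + y
K(I) = -352 - 658*I
K(T(-23, 8)) - N = (-352 - 658*(8 + 8 - 23)) - 1*(-93942) = (-352 - 658*(-7)) + 93942 = (-352 + 4606) + 93942 = 4254 + 93942 = 98196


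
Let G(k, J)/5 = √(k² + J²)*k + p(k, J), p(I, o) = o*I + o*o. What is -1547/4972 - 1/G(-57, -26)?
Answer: -62606887759/201250674460 + 57*√157/8095361 ≈ -0.31100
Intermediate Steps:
p(I, o) = o² + I*o (p(I, o) = I*o + o² = o² + I*o)
G(k, J) = 5*J*(J + k) + 5*k*√(J² + k²) (G(k, J) = 5*(√(k² + J²)*k + J*(k + J)) = 5*(√(J² + k²)*k + J*(J + k)) = 5*(k*√(J² + k²) + J*(J + k)) = 5*(J*(J + k) + k*√(J² + k²)) = 5*J*(J + k) + 5*k*√(J² + k²))
-1547/4972 - 1/G(-57, -26) = -1547/4972 - 1/(5*(-26)*(-26 - 57) + 5*(-57)*√((-26)² + (-57)²)) = -1547*1/4972 - 1/(5*(-26)*(-83) + 5*(-57)*√(676 + 3249)) = -1547/4972 - 1/(10790 + 5*(-57)*√3925) = -1547/4972 - 1/(10790 + 5*(-57)*(5*√157)) = -1547/4972 - 1/(10790 - 1425*√157)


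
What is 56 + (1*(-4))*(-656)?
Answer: 2680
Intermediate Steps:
56 + (1*(-4))*(-656) = 56 - 4*(-656) = 56 + 2624 = 2680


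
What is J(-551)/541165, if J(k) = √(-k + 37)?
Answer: 14*√3/541165 ≈ 4.4808e-5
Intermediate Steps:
J(k) = √(37 - k)
J(-551)/541165 = √(37 - 1*(-551))/541165 = √(37 + 551)*(1/541165) = √588*(1/541165) = (14*√3)*(1/541165) = 14*√3/541165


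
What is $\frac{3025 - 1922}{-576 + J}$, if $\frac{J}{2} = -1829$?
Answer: $- \frac{1103}{4234} \approx -0.26051$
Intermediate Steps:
$J = -3658$ ($J = 2 \left(-1829\right) = -3658$)
$\frac{3025 - 1922}{-576 + J} = \frac{3025 - 1922}{-576 - 3658} = \frac{1103}{-4234} = 1103 \left(- \frac{1}{4234}\right) = - \frac{1103}{4234}$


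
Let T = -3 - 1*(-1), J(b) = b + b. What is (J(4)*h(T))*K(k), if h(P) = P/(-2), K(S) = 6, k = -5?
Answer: 48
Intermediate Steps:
J(b) = 2*b
T = -2 (T = -3 + 1 = -2)
h(P) = -P/2 (h(P) = P*(-1/2) = -P/2)
(J(4)*h(T))*K(k) = ((2*4)*(-1/2*(-2)))*6 = (8*1)*6 = 8*6 = 48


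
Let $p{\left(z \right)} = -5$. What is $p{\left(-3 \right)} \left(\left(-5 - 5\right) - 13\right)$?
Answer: $115$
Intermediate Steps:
$p{\left(-3 \right)} \left(\left(-5 - 5\right) - 13\right) = - 5 \left(\left(-5 - 5\right) - 13\right) = - 5 \left(-10 - 13\right) = \left(-5\right) \left(-23\right) = 115$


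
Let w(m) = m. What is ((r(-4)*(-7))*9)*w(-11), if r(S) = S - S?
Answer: 0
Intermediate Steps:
r(S) = 0
((r(-4)*(-7))*9)*w(-11) = ((0*(-7))*9)*(-11) = (0*9)*(-11) = 0*(-11) = 0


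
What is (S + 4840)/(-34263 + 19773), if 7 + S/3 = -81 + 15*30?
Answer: -2963/7245 ≈ -0.40897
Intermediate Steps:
S = 1086 (S = -21 + 3*(-81 + 15*30) = -21 + 3*(-81 + 450) = -21 + 3*369 = -21 + 1107 = 1086)
(S + 4840)/(-34263 + 19773) = (1086 + 4840)/(-34263 + 19773) = 5926/(-14490) = 5926*(-1/14490) = -2963/7245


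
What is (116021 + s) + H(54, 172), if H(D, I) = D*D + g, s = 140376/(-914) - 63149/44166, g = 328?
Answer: 2404099519129/20183862 ≈ 1.1911e+5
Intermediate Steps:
s = -3128782301/20183862 (s = 140376*(-1/914) - 63149*1/44166 = -70188/457 - 63149/44166 = -3128782301/20183862 ≈ -155.01)
H(D, I) = 328 + D² (H(D, I) = D*D + 328 = D² + 328 = 328 + D²)
(116021 + s) + H(54, 172) = (116021 - 3128782301/20183862) + (328 + 54²) = 2338623070801/20183862 + (328 + 2916) = 2338623070801/20183862 + 3244 = 2404099519129/20183862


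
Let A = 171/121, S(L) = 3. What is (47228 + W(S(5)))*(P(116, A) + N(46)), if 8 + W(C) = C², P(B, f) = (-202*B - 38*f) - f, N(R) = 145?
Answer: -133393398684/121 ≈ -1.1024e+9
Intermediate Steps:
A = 171/121 (A = 171*(1/121) = 171/121 ≈ 1.4132)
P(B, f) = -202*B - 39*f
W(C) = -8 + C²
(47228 + W(S(5)))*(P(116, A) + N(46)) = (47228 + (-8 + 3²))*((-202*116 - 39*171/121) + 145) = (47228 + (-8 + 9))*((-23432 - 6669/121) + 145) = (47228 + 1)*(-2841941/121 + 145) = 47229*(-2824396/121) = -133393398684/121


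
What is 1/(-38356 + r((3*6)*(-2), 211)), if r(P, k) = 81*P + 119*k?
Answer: -1/16163 ≈ -6.1870e-5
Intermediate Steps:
1/(-38356 + r((3*6)*(-2), 211)) = 1/(-38356 + (81*((3*6)*(-2)) + 119*211)) = 1/(-38356 + (81*(18*(-2)) + 25109)) = 1/(-38356 + (81*(-36) + 25109)) = 1/(-38356 + (-2916 + 25109)) = 1/(-38356 + 22193) = 1/(-16163) = -1/16163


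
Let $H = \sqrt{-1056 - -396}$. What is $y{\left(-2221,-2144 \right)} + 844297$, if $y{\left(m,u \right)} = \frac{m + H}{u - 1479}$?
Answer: $\frac{3058890252}{3623} - \frac{2 i \sqrt{165}}{3623} \approx 8.443 \cdot 10^{5} - 0.0070909 i$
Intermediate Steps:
$H = 2 i \sqrt{165}$ ($H = \sqrt{-1056 + 396} = \sqrt{-660} = 2 i \sqrt{165} \approx 25.69 i$)
$y{\left(m,u \right)} = \frac{m + 2 i \sqrt{165}}{-1479 + u}$ ($y{\left(m,u \right)} = \frac{m + 2 i \sqrt{165}}{u - 1479} = \frac{m + 2 i \sqrt{165}}{-1479 + u}$)
$y{\left(-2221,-2144 \right)} + 844297 = \frac{-2221 + 2 i \sqrt{165}}{-1479 - 2144} + 844297 = \frac{-2221 + 2 i \sqrt{165}}{-3623} + 844297 = - \frac{-2221 + 2 i \sqrt{165}}{3623} + 844297 = \left(\frac{2221}{3623} - \frac{2 i \sqrt{165}}{3623}\right) + 844297 = \frac{3058890252}{3623} - \frac{2 i \sqrt{165}}{3623}$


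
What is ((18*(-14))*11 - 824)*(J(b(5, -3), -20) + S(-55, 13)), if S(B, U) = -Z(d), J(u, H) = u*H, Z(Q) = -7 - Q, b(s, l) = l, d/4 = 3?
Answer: -284084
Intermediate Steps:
d = 12 (d = 4*3 = 12)
J(u, H) = H*u
S(B, U) = 19 (S(B, U) = -(-7 - 1*12) = -(-7 - 12) = -1*(-19) = 19)
((18*(-14))*11 - 824)*(J(b(5, -3), -20) + S(-55, 13)) = ((18*(-14))*11 - 824)*(-20*(-3) + 19) = (-252*11 - 824)*(60 + 19) = (-2772 - 824)*79 = -3596*79 = -284084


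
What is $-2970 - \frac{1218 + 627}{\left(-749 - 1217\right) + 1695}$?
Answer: $- \frac{803025}{271} \approx -2963.2$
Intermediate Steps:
$-2970 - \frac{1218 + 627}{\left(-749 - 1217\right) + 1695} = -2970 - \frac{1845}{-1966 + 1695} = -2970 - \frac{1845}{-271} = -2970 - 1845 \left(- \frac{1}{271}\right) = -2970 - - \frac{1845}{271} = -2970 + \frac{1845}{271} = - \frac{803025}{271}$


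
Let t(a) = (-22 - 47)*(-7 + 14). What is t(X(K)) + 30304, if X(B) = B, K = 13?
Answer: 29821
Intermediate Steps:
t(a) = -483 (t(a) = -69*7 = -483)
t(X(K)) + 30304 = -483 + 30304 = 29821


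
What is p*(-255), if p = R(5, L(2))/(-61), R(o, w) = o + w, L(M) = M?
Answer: 1785/61 ≈ 29.262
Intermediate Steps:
p = -7/61 (p = (5 + 2)/(-61) = 7*(-1/61) = -7/61 ≈ -0.11475)
p*(-255) = -7/61*(-255) = 1785/61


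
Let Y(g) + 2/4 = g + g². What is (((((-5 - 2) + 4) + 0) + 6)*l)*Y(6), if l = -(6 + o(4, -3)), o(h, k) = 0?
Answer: -747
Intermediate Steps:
Y(g) = -½ + g + g² (Y(g) = -½ + (g + g²) = -½ + g + g²)
l = -6 (l = -(6 + 0) = -1*6 = -6)
(((((-5 - 2) + 4) + 0) + 6)*l)*Y(6) = (((((-5 - 2) + 4) + 0) + 6)*(-6))*(-½ + 6 + 6²) = ((((-7 + 4) + 0) + 6)*(-6))*(-½ + 6 + 36) = (((-3 + 0) + 6)*(-6))*(83/2) = ((-3 + 6)*(-6))*(83/2) = (3*(-6))*(83/2) = -18*83/2 = -747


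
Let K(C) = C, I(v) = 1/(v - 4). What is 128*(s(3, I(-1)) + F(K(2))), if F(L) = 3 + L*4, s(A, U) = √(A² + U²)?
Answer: 1408 + 128*√226/5 ≈ 1792.9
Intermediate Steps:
I(v) = 1/(-4 + v)
F(L) = 3 + 4*L
128*(s(3, I(-1)) + F(K(2))) = 128*(√(3² + (1/(-4 - 1))²) + (3 + 4*2)) = 128*(√(9 + (1/(-5))²) + (3 + 8)) = 128*(√(9 + (-⅕)²) + 11) = 128*(√(9 + 1/25) + 11) = 128*(√(226/25) + 11) = 128*(√226/5 + 11) = 128*(11 + √226/5) = 1408 + 128*√226/5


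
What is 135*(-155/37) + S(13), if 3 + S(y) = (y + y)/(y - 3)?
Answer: -104699/185 ≈ -565.94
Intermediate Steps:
S(y) = -3 + 2*y/(-3 + y) (S(y) = -3 + (y + y)/(y - 3) = -3 + (2*y)/(-3 + y) = -3 + 2*y/(-3 + y))
135*(-155/37) + S(13) = 135*(-155/37) + (9 - 1*13)/(-3 + 13) = 135*(-155*1/37) + (9 - 13)/10 = 135*(-155/37) + (⅒)*(-4) = -20925/37 - ⅖ = -104699/185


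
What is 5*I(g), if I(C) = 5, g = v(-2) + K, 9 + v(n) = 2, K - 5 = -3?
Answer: 25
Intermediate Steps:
K = 2 (K = 5 - 3 = 2)
v(n) = -7 (v(n) = -9 + 2 = -7)
g = -5 (g = -7 + 2 = -5)
5*I(g) = 5*5 = 25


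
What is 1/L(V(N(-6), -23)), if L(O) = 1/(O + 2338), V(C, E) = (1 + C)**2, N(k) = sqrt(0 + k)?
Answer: 2333 + 2*I*sqrt(6) ≈ 2333.0 + 4.899*I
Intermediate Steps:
N(k) = sqrt(k)
L(O) = 1/(2338 + O)
1/L(V(N(-6), -23)) = 1/(1/(2338 + (1 + sqrt(-6))**2)) = 1/(1/(2338 + (1 + I*sqrt(6))**2)) = 2338 + (1 + I*sqrt(6))**2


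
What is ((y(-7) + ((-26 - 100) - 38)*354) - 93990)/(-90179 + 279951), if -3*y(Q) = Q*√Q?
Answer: -76023/94886 + 7*I*√7/569316 ≈ -0.8012 + 3.2531e-5*I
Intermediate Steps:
y(Q) = -Q^(3/2)/3 (y(Q) = -Q*√Q/3 = -Q^(3/2)/3)
((y(-7) + ((-26 - 100) - 38)*354) - 93990)/(-90179 + 279951) = ((-(-7)*I*√7/3 + ((-26 - 100) - 38)*354) - 93990)/(-90179 + 279951) = ((-(-7)*I*√7/3 + (-126 - 38)*354) - 93990)/189772 = ((7*I*√7/3 - 164*354) - 93990)*(1/189772) = ((7*I*√7/3 - 58056) - 93990)*(1/189772) = ((-58056 + 7*I*√7/3) - 93990)*(1/189772) = (-152046 + 7*I*√7/3)*(1/189772) = -76023/94886 + 7*I*√7/569316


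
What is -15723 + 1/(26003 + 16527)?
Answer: -668699189/42530 ≈ -15723.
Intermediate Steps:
-15723 + 1/(26003 + 16527) = -15723 + 1/42530 = -668699189/42530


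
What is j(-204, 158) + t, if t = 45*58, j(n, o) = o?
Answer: 2768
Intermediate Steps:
t = 2610
j(-204, 158) + t = 158 + 2610 = 2768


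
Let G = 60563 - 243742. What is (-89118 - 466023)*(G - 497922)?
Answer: 378107090241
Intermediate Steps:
G = -183179
(-89118 - 466023)*(G - 497922) = (-89118 - 466023)*(-183179 - 497922) = -555141*(-681101) = 378107090241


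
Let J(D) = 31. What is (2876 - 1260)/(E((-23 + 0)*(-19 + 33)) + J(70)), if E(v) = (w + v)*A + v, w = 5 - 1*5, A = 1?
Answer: -1616/613 ≈ -2.6362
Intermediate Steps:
w = 0 (w = 5 - 5 = 0)
E(v) = 2*v (E(v) = (0 + v)*1 + v = v*1 + v = v + v = 2*v)
(2876 - 1260)/(E((-23 + 0)*(-19 + 33)) + J(70)) = (2876 - 1260)/(2*((-23 + 0)*(-19 + 33)) + 31) = 1616/(2*(-23*14) + 31) = 1616/(2*(-322) + 31) = 1616/(-644 + 31) = 1616/(-613) = 1616*(-1/613) = -1616/613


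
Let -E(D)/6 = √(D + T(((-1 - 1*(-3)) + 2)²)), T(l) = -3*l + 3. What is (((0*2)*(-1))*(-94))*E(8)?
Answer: 0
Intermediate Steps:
T(l) = 3 - 3*l
E(D) = -6*√(-45 + D) (E(D) = -6*√(D + (3 - 3*((-1 - 1*(-3)) + 2)²)) = -6*√(D + (3 - 3*((-1 + 3) + 2)²)) = -6*√(D + (3 - 3*(2 + 2)²)) = -6*√(D + (3 - 3*4²)) = -6*√(D + (3 - 3*16)) = -6*√(D + (3 - 48)) = -6*√(D - 45) = -6*√(-45 + D))
(((0*2)*(-1))*(-94))*E(8) = (((0*2)*(-1))*(-94))*(-6*√(-45 + 8)) = ((0*(-1))*(-94))*(-6*I*√37) = (0*(-94))*(-6*I*√37) = 0*(-6*I*√37) = 0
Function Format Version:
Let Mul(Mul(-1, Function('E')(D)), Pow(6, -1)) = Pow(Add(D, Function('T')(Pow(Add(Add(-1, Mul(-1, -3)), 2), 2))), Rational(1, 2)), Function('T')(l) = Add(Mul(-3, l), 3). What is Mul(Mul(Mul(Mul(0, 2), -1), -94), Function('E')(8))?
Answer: 0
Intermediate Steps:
Function('T')(l) = Add(3, Mul(-3, l))
Function('E')(D) = Mul(-6, Pow(Add(-45, D), Rational(1, 2))) (Function('E')(D) = Mul(-6, Pow(Add(D, Add(3, Mul(-3, Pow(Add(Add(-1, Mul(-1, -3)), 2), 2)))), Rational(1, 2))) = Mul(-6, Pow(Add(D, Add(3, Mul(-3, Pow(Add(Add(-1, 3), 2), 2)))), Rational(1, 2))) = Mul(-6, Pow(Add(D, Add(3, Mul(-3, Pow(Add(2, 2), 2)))), Rational(1, 2))) = Mul(-6, Pow(Add(D, Add(3, Mul(-3, Pow(4, 2)))), Rational(1, 2))) = Mul(-6, Pow(Add(D, Add(3, Mul(-3, 16))), Rational(1, 2))) = Mul(-6, Pow(Add(D, Add(3, -48)), Rational(1, 2))) = Mul(-6, Pow(Add(D, -45), Rational(1, 2))) = Mul(-6, Pow(Add(-45, D), Rational(1, 2))))
Mul(Mul(Mul(Mul(0, 2), -1), -94), Function('E')(8)) = Mul(Mul(Mul(Mul(0, 2), -1), -94), Mul(-6, Pow(Add(-45, 8), Rational(1, 2)))) = Mul(Mul(Mul(0, -1), -94), Mul(-6, Pow(-37, Rational(1, 2)))) = Mul(Mul(0, -94), Mul(-6, Mul(I, Pow(37, Rational(1, 2))))) = Mul(0, Mul(-6, I, Pow(37, Rational(1, 2)))) = 0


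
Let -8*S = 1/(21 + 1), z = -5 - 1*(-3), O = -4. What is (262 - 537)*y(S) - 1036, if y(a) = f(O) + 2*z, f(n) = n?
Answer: 1164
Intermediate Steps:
z = -2 (z = -5 + 3 = -2)
S = -1/176 (S = -1/(8*(21 + 1)) = -⅛/22 = -⅛*1/22 = -1/176 ≈ -0.0056818)
y(a) = -8 (y(a) = -4 + 2*(-2) = -4 - 4 = -8)
(262 - 537)*y(S) - 1036 = (262 - 537)*(-8) - 1036 = -275*(-8) - 1036 = 2200 - 1036 = 1164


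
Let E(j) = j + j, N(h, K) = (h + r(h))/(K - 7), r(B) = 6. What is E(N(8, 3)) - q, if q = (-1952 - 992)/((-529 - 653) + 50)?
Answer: -2717/283 ≈ -9.6007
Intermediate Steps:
N(h, K) = (6 + h)/(-7 + K) (N(h, K) = (h + 6)/(K - 7) = (6 + h)/(-7 + K))
E(j) = 2*j
q = 736/283 (q = -2944/(-1182 + 50) = -2944/(-1132) = -2944*(-1/1132) = 736/283 ≈ 2.6007)
E(N(8, 3)) - q = 2*((6 + 8)/(-7 + 3)) - 1*736/283 = 2*(14/(-4)) - 736/283 = 2*(-¼*14) - 736/283 = 2*(-7/2) - 736/283 = -7 - 736/283 = -2717/283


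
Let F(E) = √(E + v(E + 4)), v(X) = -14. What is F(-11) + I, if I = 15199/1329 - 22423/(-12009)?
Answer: 23591662/1773329 + 5*I ≈ 13.304 + 5.0*I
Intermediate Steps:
F(E) = √(-14 + E) (F(E) = √(E - 14) = √(-14 + E))
I = 23591662/1773329 (I = 15199*(1/1329) - 22423*(-1/12009) = 15199/1329 + 22423/12009 = 23591662/1773329 ≈ 13.304)
F(-11) + I = √(-14 - 11) + 23591662/1773329 = √(-25) + 23591662/1773329 = 5*I + 23591662/1773329 = 23591662/1773329 + 5*I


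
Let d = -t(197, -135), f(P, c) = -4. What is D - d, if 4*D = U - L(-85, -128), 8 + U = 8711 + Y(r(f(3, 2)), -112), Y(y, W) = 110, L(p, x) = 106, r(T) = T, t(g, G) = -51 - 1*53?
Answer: 8291/4 ≈ 2072.8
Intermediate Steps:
t(g, G) = -104 (t(g, G) = -51 - 53 = -104)
U = 8813 (U = -8 + (8711 + 110) = -8 + 8821 = 8813)
D = 8707/4 (D = (8813 - 1*106)/4 = (8813 - 106)/4 = (¼)*8707 = 8707/4 ≈ 2176.8)
d = 104 (d = -1*(-104) = 104)
D - d = 8707/4 - 1*104 = 8707/4 - 104 = 8291/4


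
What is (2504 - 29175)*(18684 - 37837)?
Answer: 510829663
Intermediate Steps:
(2504 - 29175)*(18684 - 37837) = -26671*(-19153) = 510829663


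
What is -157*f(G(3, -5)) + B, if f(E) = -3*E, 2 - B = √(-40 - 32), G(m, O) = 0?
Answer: 2 - 6*I*√2 ≈ 2.0 - 8.4853*I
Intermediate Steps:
B = 2 - 6*I*√2 (B = 2 - √(-40 - 32) = 2 - √(-72) = 2 - 6*I*√2 ≈ 2.0 - 8.4853*I)
-157*f(G(3, -5)) + B = -(-471)*0 + (2 - 6*I*√2) = -157*0 + (2 - 6*I*√2) = 0 + (2 - 6*I*√2) = 2 - 6*I*√2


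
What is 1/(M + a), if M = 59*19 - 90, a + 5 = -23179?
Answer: -1/22153 ≈ -4.5141e-5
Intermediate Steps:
a = -23184 (a = -5 - 23179 = -23184)
M = 1031 (M = 1121 - 90 = 1031)
1/(M + a) = 1/(1031 - 23184) = 1/(-22153) = -1/22153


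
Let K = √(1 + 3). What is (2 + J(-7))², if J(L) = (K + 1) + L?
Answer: 4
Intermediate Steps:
K = 2 (K = √4 = 2)
J(L) = 3 + L (J(L) = (2 + 1) + L = 3 + L)
(2 + J(-7))² = (2 + (3 - 7))² = (2 - 4)² = (-2)² = 4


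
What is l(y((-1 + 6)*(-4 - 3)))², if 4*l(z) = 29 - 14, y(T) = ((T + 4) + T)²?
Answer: 225/16 ≈ 14.063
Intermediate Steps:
y(T) = (4 + 2*T)² (y(T) = ((4 + T) + T)² = (4 + 2*T)²)
l(z) = 15/4 (l(z) = (29 - 14)/4 = (¼)*15 = 15/4)
l(y((-1 + 6)*(-4 - 3)))² = (15/4)² = 225/16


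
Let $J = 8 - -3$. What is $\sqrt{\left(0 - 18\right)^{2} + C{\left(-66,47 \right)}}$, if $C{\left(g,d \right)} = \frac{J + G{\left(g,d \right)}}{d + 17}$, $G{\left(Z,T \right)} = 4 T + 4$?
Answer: $\frac{\sqrt{20939}}{8} \approx 18.088$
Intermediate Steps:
$J = 11$ ($J = 8 + 3 = 11$)
$G{\left(Z,T \right)} = 4 + 4 T$
$C{\left(g,d \right)} = \frac{15 + 4 d}{17 + d}$ ($C{\left(g,d \right)} = \frac{11 + \left(4 + 4 d\right)}{d + 17} = \frac{15 + 4 d}{17 + d}$)
$\sqrt{\left(0 - 18\right)^{2} + C{\left(-66,47 \right)}} = \sqrt{\left(0 - 18\right)^{2} + \frac{15 + 4 \cdot 47}{17 + 47}} = \sqrt{\left(-18\right)^{2} + \frac{15 + 188}{64}} = \sqrt{324 + \frac{1}{64} \cdot 203} = \sqrt{324 + \frac{203}{64}} = \sqrt{\frac{20939}{64}} = \frac{\sqrt{20939}}{8}$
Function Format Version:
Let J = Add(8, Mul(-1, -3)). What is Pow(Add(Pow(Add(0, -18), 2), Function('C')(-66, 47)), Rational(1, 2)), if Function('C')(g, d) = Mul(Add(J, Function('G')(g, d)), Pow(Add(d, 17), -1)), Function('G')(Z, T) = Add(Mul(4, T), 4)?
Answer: Mul(Rational(1, 8), Pow(20939, Rational(1, 2))) ≈ 18.088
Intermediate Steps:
J = 11 (J = Add(8, 3) = 11)
Function('G')(Z, T) = Add(4, Mul(4, T))
Function('C')(g, d) = Mul(Pow(Add(17, d), -1), Add(15, Mul(4, d))) (Function('C')(g, d) = Mul(Add(11, Add(4, Mul(4, d))), Pow(Add(d, 17), -1)) = Mul(Add(15, Mul(4, d)), Pow(Add(17, d), -1)) = Mul(Pow(Add(17, d), -1), Add(15, Mul(4, d))))
Pow(Add(Pow(Add(0, -18), 2), Function('C')(-66, 47)), Rational(1, 2)) = Pow(Add(Pow(Add(0, -18), 2), Mul(Pow(Add(17, 47), -1), Add(15, Mul(4, 47)))), Rational(1, 2)) = Pow(Add(Pow(-18, 2), Mul(Pow(64, -1), Add(15, 188))), Rational(1, 2)) = Pow(Add(324, Mul(Rational(1, 64), 203)), Rational(1, 2)) = Pow(Add(324, Rational(203, 64)), Rational(1, 2)) = Pow(Rational(20939, 64), Rational(1, 2)) = Mul(Rational(1, 8), Pow(20939, Rational(1, 2)))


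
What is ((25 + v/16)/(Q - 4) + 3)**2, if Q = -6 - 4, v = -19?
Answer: 84681/50176 ≈ 1.6877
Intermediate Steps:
Q = -10
((25 + v/16)/(Q - 4) + 3)**2 = ((25 - 19/16)/(-10 - 4) + 3)**2 = ((25 - 19*1/16)/(-14) + 3)**2 = ((25 - 19/16)*(-1/14) + 3)**2 = ((381/16)*(-1/14) + 3)**2 = (-381/224 + 3)**2 = (291/224)**2 = 84681/50176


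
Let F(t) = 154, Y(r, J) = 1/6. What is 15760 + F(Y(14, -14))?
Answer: 15914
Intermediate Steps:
Y(r, J) = 1/6
15760 + F(Y(14, -14)) = 15760 + 154 = 15914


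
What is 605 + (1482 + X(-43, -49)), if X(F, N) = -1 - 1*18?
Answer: 2068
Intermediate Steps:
X(F, N) = -19 (X(F, N) = -1 - 18 = -19)
605 + (1482 + X(-43, -49)) = 605 + (1482 - 19) = 605 + 1463 = 2068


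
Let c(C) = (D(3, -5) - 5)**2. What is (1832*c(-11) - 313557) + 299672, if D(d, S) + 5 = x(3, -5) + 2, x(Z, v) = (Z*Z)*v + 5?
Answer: 4207043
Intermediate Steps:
x(Z, v) = 5 + v*Z**2 (x(Z, v) = Z**2*v + 5 = v*Z**2 + 5 = 5 + v*Z**2)
D(d, S) = -43 (D(d, S) = -5 + ((5 - 5*3**2) + 2) = -5 + ((5 - 5*9) + 2) = -5 + ((5 - 45) + 2) = -5 + (-40 + 2) = -5 - 38 = -43)
c(C) = 2304 (c(C) = (-43 - 5)**2 = (-48)**2 = 2304)
(1832*c(-11) - 313557) + 299672 = (1832*2304 - 313557) + 299672 = (4220928 - 313557) + 299672 = 3907371 + 299672 = 4207043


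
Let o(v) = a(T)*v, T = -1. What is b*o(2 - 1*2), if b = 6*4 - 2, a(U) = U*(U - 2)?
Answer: 0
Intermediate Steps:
a(U) = U*(-2 + U)
b = 22 (b = 24 - 2 = 22)
o(v) = 3*v (o(v) = (-(-2 - 1))*v = (-1*(-3))*v = 3*v)
b*o(2 - 1*2) = 22*(3*(2 - 1*2)) = 22*(3*(2 - 2)) = 22*(3*0) = 22*0 = 0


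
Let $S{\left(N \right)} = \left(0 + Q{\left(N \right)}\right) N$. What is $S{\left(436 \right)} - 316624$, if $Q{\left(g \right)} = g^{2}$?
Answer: $82565232$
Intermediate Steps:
$S{\left(N \right)} = N^{3}$ ($S{\left(N \right)} = \left(0 + N^{2}\right) N = N^{2} N = N^{3}$)
$S{\left(436 \right)} - 316624 = 436^{3} - 316624 = 82881856 - 316624 = 82565232$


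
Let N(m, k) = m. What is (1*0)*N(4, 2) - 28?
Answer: -28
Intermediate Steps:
(1*0)*N(4, 2) - 28 = (1*0)*4 - 28 = 0*4 - 28 = 0 - 28 = -28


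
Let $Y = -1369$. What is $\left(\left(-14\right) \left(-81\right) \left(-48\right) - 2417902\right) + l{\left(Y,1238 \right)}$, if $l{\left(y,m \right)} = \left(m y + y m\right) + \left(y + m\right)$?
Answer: $-5862109$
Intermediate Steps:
$l{\left(y,m \right)} = m + y + 2 m y$ ($l{\left(y,m \right)} = \left(m y + m y\right) + \left(m + y\right) = 2 m y + \left(m + y\right) = m + y + 2 m y$)
$\left(\left(-14\right) \left(-81\right) \left(-48\right) - 2417902\right) + l{\left(Y,1238 \right)} = \left(\left(-14\right) \left(-81\right) \left(-48\right) - 2417902\right) + \left(1238 - 1369 + 2 \cdot 1238 \left(-1369\right)\right) = \left(1134 \left(-48\right) - 2417902\right) - 3389775 = \left(-54432 - 2417902\right) - 3389775 = -2472334 - 3389775 = -5862109$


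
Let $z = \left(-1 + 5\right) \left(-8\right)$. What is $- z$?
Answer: $32$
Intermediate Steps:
$z = -32$ ($z = 4 \left(-8\right) = -32$)
$- z = \left(-1\right) \left(-32\right) = 32$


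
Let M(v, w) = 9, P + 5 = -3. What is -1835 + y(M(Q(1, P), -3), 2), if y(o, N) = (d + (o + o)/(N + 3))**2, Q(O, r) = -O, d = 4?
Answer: -44431/25 ≈ -1777.2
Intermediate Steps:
P = -8 (P = -5 - 3 = -8)
y(o, N) = (4 + 2*o/(3 + N))**2 (y(o, N) = (4 + (o + o)/(N + 3))**2 = (4 + (2*o)/(3 + N))**2 = (4 + 2*o/(3 + N))**2)
-1835 + y(M(Q(1, P), -3), 2) = -1835 + 4*(6 + 9 + 2*2)**2/(3 + 2)**2 = -1835 + 4*(6 + 9 + 4)**2/5**2 = -1835 + 4*(1/25)*19**2 = -1835 + 4*(1/25)*361 = -1835 + 1444/25 = -44431/25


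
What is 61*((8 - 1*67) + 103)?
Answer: 2684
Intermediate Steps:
61*((8 - 1*67) + 103) = 61*((8 - 67) + 103) = 61*(-59 + 103) = 61*44 = 2684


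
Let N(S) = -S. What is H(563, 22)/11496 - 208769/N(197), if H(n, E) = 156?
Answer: 200003263/188726 ≈ 1059.8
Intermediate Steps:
H(563, 22)/11496 - 208769/N(197) = 156/11496 - 208769/((-1*197)) = 156*(1/11496) - 208769/(-197) = 13/958 - 208769*(-1/197) = 13/958 + 208769/197 = 200003263/188726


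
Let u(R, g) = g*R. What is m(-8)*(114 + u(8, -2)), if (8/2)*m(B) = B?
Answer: -196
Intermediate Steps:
u(R, g) = R*g
m(B) = B/4
m(-8)*(114 + u(8, -2)) = ((¼)*(-8))*(114 + 8*(-2)) = -2*(114 - 16) = -2*98 = -196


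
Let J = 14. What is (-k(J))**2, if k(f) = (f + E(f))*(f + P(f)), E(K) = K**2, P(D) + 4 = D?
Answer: 25401600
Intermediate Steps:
P(D) = -4 + D
k(f) = (-4 + 2*f)*(f + f**2) (k(f) = (f + f**2)*(f + (-4 + f)) = (f + f**2)*(-4 + 2*f) = (-4 + 2*f)*(f + f**2))
(-k(J))**2 = (-2*14*(-2 + 14**2 - 1*14))**2 = (-2*14*(-2 + 196 - 14))**2 = (-2*14*180)**2 = (-1*5040)**2 = (-5040)**2 = 25401600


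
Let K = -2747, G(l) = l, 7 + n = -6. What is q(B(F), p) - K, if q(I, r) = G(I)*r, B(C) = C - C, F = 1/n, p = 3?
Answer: 2747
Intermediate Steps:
n = -13 (n = -7 - 6 = -13)
F = -1/13 (F = 1/(-13) = -1/13 ≈ -0.076923)
B(C) = 0
q(I, r) = I*r
q(B(F), p) - K = 0*3 - 1*(-2747) = 0 + 2747 = 2747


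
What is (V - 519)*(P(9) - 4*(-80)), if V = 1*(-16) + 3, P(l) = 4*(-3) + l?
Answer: -168644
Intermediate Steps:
P(l) = -12 + l
V = -13 (V = -16 + 3 = -13)
(V - 519)*(P(9) - 4*(-80)) = (-13 - 519)*((-12 + 9) - 4*(-80)) = -532*(-3 - 1*(-320)) = -532*(-3 + 320) = -532*317 = -168644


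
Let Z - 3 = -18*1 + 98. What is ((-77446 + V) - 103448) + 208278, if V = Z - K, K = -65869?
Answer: 93336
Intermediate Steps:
Z = 83 (Z = 3 + (-18*1 + 98) = 3 + (-18 + 98) = 3 + 80 = 83)
V = 65952 (V = 83 - 1*(-65869) = 83 + 65869 = 65952)
((-77446 + V) - 103448) + 208278 = ((-77446 + 65952) - 103448) + 208278 = (-11494 - 103448) + 208278 = -114942 + 208278 = 93336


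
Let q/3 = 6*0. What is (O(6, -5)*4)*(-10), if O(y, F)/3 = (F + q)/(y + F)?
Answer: 600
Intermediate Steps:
q = 0 (q = 3*(6*0) = 3*0 = 0)
O(y, F) = 3*F/(F + y) (O(y, F) = 3*((F + 0)/(y + F)) = 3*(F/(F + y)) = 3*F/(F + y))
(O(6, -5)*4)*(-10) = ((3*(-5)/(-5 + 6))*4)*(-10) = ((3*(-5)/1)*4)*(-10) = ((3*(-5)*1)*4)*(-10) = -15*4*(-10) = -60*(-10) = 600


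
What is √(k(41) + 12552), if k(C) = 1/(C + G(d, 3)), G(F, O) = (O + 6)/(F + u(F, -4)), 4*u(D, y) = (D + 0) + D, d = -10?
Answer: √512172818/202 ≈ 112.04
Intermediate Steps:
u(D, y) = D/2 (u(D, y) = ((D + 0) + D)/4 = (D + D)/4 = (2*D)/4 = D/2)
G(F, O) = 2*(6 + O)/(3*F) (G(F, O) = (O + 6)/(F + F/2) = (6 + O)/((3*F/2)) = (6 + O)*(2/(3*F)) = 2*(6 + O)/(3*F))
k(C) = 1/(-⅗ + C) (k(C) = 1/(C + (⅔)*(6 + 3)/(-10)) = 1/(C + (⅔)*(-⅒)*9) = 1/(C - ⅗) = 1/(-⅗ + C))
√(k(41) + 12552) = √(5/(-3 + 5*41) + 12552) = √(5/(-3 + 205) + 12552) = √(5/202 + 12552) = √(2535509/202) = √512172818/202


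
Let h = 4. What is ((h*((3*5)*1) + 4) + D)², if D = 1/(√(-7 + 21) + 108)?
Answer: (745708 - √14)²/135722500 ≈ 4097.1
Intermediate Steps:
D = 1/(108 + √14) (D = 1/(√14 + 108) = 1/(108 + √14) ≈ 0.0089492)
((h*((3*5)*1) + 4) + D)² = ((4*((3*5)*1) + 4) + (54/5825 - √14/11650))² = ((4*(15*1) + 4) + (54/5825 - √14/11650))² = ((4*15 + 4) + (54/5825 - √14/11650))² = ((60 + 4) + (54/5825 - √14/11650))² = (64 + (54/5825 - √14/11650))² = (372854/5825 - √14/11650)²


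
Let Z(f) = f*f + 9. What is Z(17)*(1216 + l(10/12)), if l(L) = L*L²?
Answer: 39154369/108 ≈ 3.6254e+5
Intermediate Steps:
l(L) = L³
Z(f) = 9 + f² (Z(f) = f² + 9 = 9 + f²)
Z(17)*(1216 + l(10/12)) = (9 + 17²)*(1216 + (10/12)³) = (9 + 289)*(1216 + (10*(1/12))³) = 298*(1216 + (⅚)³) = 298*(1216 + 125/216) = 298*(262781/216) = 39154369/108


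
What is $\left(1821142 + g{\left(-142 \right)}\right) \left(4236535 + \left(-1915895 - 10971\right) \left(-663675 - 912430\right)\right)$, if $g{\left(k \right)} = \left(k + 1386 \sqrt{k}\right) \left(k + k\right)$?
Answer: $5653186427283893550 - 1195415372932787160 i \sqrt{142} \approx 5.6532 \cdot 10^{18} - 1.4245 \cdot 10^{19} i$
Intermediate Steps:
$g{\left(k \right)} = 2 k \left(k + 1386 \sqrt{k}\right)$ ($g{\left(k \right)} = \left(k + 1386 \sqrt{k}\right) 2 k = 2 k \left(k + 1386 \sqrt{k}\right)$)
$\left(1821142 + g{\left(-142 \right)}\right) \left(4236535 + \left(-1915895 - 10971\right) \left(-663675 - 912430\right)\right) = \left(1821142 + \left(2 \left(-142\right)^{2} + 2772 \left(-142\right)^{\frac{3}{2}}\right)\right) \left(4236535 + \left(-1915895 - 10971\right) \left(-663675 - 912430\right)\right) = \left(1821142 + \left(2 \cdot 20164 + 2772 \left(- 142 i \sqrt{142}\right)\right)\right) \left(4236535 - -3036943136930\right) = \left(1821142 + \left(40328 - 393624 i \sqrt{142}\right)\right) \left(4236535 + 3036943136930\right) = \left(1861470 - 393624 i \sqrt{142}\right) 3036947373465 = 5653186427283893550 - 1195415372932787160 i \sqrt{142}$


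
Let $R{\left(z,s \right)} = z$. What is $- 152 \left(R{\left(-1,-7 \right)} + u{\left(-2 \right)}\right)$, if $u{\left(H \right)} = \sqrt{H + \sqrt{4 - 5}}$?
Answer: $152 - 152 \sqrt{-2 + i} \approx 99.779 - 221.21 i$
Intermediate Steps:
$u{\left(H \right)} = \sqrt{i + H}$ ($u{\left(H \right)} = \sqrt{H + \sqrt{-1}} = \sqrt{H + i} = \sqrt{i + H}$)
$- 152 \left(R{\left(-1,-7 \right)} + u{\left(-2 \right)}\right) = - 152 \left(-1 + \sqrt{i - 2}\right) = - 152 \left(-1 + \sqrt{-2 + i}\right) = 152 - 152 \sqrt{-2 + i}$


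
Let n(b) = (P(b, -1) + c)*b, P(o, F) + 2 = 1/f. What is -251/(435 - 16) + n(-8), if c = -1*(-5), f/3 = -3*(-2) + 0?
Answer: -94439/3771 ≈ -25.043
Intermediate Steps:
f = 18 (f = 3*(-3*(-2) + 0) = 3*(6 + 0) = 3*6 = 18)
P(o, F) = -35/18 (P(o, F) = -2 + 1/18 = -35/18)
c = 5
n(b) = 55*b/18 (n(b) = (-35/18 + 5)*b = 55*b/18)
-251/(435 - 16) + n(-8) = -251/(435 - 16) + (55/18)*(-8) = -251/419 - 220/9 = -94439/3771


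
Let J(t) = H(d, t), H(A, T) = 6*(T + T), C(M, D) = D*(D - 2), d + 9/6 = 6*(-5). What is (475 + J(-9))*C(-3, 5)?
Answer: 5505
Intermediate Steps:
d = -63/2 (d = -3/2 + 6*(-5) = -3/2 - 30 = -63/2 ≈ -31.500)
C(M, D) = D*(-2 + D)
H(A, T) = 12*T (H(A, T) = 6*(2*T) = 12*T)
J(t) = 12*t
(475 + J(-9))*C(-3, 5) = (475 + 12*(-9))*(5*(-2 + 5)) = (475 - 108)*(5*3) = 367*15 = 5505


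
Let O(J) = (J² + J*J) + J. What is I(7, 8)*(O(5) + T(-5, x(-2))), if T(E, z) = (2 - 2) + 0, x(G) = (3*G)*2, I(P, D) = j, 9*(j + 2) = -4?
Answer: -1210/9 ≈ -134.44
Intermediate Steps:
j = -22/9 (j = -2 + (⅑)*(-4) = -2 - 4/9 = -22/9 ≈ -2.4444)
I(P, D) = -22/9
O(J) = J + 2*J² (O(J) = (J² + J²) + J = 2*J² + J = J + 2*J²)
x(G) = 6*G
T(E, z) = 0 (T(E, z) = 0 + 0 = 0)
I(7, 8)*(O(5) + T(-5, x(-2))) = -22*(5*(1 + 2*5) + 0)/9 = -22*(5*(1 + 10) + 0)/9 = -22*(5*11 + 0)/9 = -22*(55 + 0)/9 = -22/9*55 = -1210/9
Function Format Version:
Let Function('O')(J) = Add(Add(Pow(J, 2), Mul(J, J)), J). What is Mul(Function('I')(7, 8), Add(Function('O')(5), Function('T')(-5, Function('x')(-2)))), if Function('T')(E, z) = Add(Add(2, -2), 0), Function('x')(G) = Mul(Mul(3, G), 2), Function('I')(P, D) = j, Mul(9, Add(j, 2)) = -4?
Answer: Rational(-1210, 9) ≈ -134.44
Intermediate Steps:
j = Rational(-22, 9) (j = Add(-2, Mul(Rational(1, 9), -4)) = Add(-2, Rational(-4, 9)) = Rational(-22, 9) ≈ -2.4444)
Function('I')(P, D) = Rational(-22, 9)
Function('O')(J) = Add(J, Mul(2, Pow(J, 2))) (Function('O')(J) = Add(Add(Pow(J, 2), Pow(J, 2)), J) = Add(Mul(2, Pow(J, 2)), J) = Add(J, Mul(2, Pow(J, 2))))
Function('x')(G) = Mul(6, G)
Function('T')(E, z) = 0 (Function('T')(E, z) = Add(0, 0) = 0)
Mul(Function('I')(7, 8), Add(Function('O')(5), Function('T')(-5, Function('x')(-2)))) = Mul(Rational(-22, 9), Add(Mul(5, Add(1, Mul(2, 5))), 0)) = Mul(Rational(-22, 9), Add(Mul(5, Add(1, 10)), 0)) = Mul(Rational(-22, 9), Add(Mul(5, 11), 0)) = Mul(Rational(-22, 9), Add(55, 0)) = Mul(Rational(-22, 9), 55) = Rational(-1210, 9)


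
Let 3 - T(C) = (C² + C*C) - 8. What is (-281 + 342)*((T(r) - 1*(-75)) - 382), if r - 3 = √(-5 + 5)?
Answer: -19154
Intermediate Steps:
r = 3 (r = 3 + √(-5 + 5) = 3 + √0 = 3 + 0 = 3)
T(C) = 11 - 2*C² (T(C) = 3 - ((C² + C*C) - 8) = 3 - ((C² + C²) - 8) = 3 - (2*C² - 8) = 3 - (-8 + 2*C²) = 3 + (8 - 2*C²) = 11 - 2*C²)
(-281 + 342)*((T(r) - 1*(-75)) - 382) = (-281 + 342)*(((11 - 2*3²) - 1*(-75)) - 382) = 61*(((11 - 2*9) + 75) - 382) = 61*(((11 - 18) + 75) - 382) = 61*((-7 + 75) - 382) = 61*(68 - 382) = 61*(-314) = -19154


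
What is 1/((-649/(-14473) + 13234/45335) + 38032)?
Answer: 656133455/24954288518657 ≈ 2.6293e-5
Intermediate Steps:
1/((-649/(-14473) + 13234/45335) + 38032) = 1/((-649*(-1/14473) + 13234*(1/45335)) + 38032) = 1/((649/14473 + 13234/45335) + 38032) = 1/(220958097/656133455 + 38032) = 1/(24954288518657/656133455) = 656133455/24954288518657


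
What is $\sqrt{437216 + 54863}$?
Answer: $\sqrt{492079} \approx 701.48$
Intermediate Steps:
$\sqrt{437216 + 54863} = \sqrt{492079}$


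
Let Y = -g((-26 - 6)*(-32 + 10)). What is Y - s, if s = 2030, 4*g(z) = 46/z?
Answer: -2858263/1408 ≈ -2030.0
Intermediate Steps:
g(z) = 23/(2*z) (g(z) = (46/z)/4 = 23/(2*z))
Y = -23/1408 (Y = -23/(2*((-26 - 6)*(-32 + 10))) = -23/(2*((-32*(-22)))) = -23/(2*704) = -1*23/1408 = -23/1408 ≈ -0.016335)
Y - s = -23/1408 - 1*2030 = -23/1408 - 2030 = -2858263/1408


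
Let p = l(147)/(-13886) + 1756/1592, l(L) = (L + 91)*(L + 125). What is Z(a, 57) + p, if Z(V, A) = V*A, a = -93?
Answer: -14658162001/2763314 ≈ -5304.6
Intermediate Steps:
l(L) = (91 + L)*(125 + L)
Z(V, A) = A*V
p = -9834487/2763314 (p = (11375 + 147² + 216*147)/(-13886) + 1756/1592 = (11375 + 21609 + 31752)*(-1/13886) + 1756*(1/1592) = 64736*(-1/13886) + 439/398 = -32368/6943 + 439/398 = -9834487/2763314 ≈ -3.5589)
Z(a, 57) + p = 57*(-93) - 9834487/2763314 = -5301 - 9834487/2763314 = -14658162001/2763314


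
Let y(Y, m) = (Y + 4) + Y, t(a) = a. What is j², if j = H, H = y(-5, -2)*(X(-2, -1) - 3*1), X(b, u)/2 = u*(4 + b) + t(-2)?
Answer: 4356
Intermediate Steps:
y(Y, m) = 4 + 2*Y (y(Y, m) = (4 + Y) + Y = 4 + 2*Y)
X(b, u) = -4 + 2*u*(4 + b) (X(b, u) = 2*(u*(4 + b) - 2) = 2*(-2 + u*(4 + b)) = -4 + 2*u*(4 + b))
H = 66 (H = (4 + 2*(-5))*((-4 + 8*(-1) + 2*(-2)*(-1)) - 3*1) = (4 - 10)*((-4 - 8 + 4) - 3) = -6*(-8 - 3) = -6*(-11) = 66)
j = 66
j² = 66² = 4356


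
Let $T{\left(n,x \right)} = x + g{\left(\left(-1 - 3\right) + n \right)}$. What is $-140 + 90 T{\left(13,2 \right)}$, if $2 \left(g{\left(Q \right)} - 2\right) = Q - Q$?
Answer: $220$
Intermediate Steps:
$g{\left(Q \right)} = 2$ ($g{\left(Q \right)} = 2 + \frac{Q - Q}{2} = 2 + \frac{1}{2} \cdot 0 = 2 + 0 = 2$)
$T{\left(n,x \right)} = 2 + x$ ($T{\left(n,x \right)} = x + 2 = 2 + x$)
$-140 + 90 T{\left(13,2 \right)} = -140 + 90 \left(2 + 2\right) = -140 + 90 \cdot 4 = -140 + 360 = 220$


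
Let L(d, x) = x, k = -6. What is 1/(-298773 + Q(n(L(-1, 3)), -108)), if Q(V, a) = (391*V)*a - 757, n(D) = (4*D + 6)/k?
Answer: -1/172846 ≈ -5.7855e-6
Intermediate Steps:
n(D) = -1 - 2*D/3 (n(D) = (4*D + 6)/(-6) = (6 + 4*D)*(-⅙) = -1 - 2*D/3)
Q(V, a) = -757 + 391*V*a (Q(V, a) = 391*V*a - 757 = -757 + 391*V*a)
1/(-298773 + Q(n(L(-1, 3)), -108)) = 1/(-298773 + (-757 + 391*(-1 - ⅔*3)*(-108))) = 1/(-298773 + (-757 + 391*(-1 - 2)*(-108))) = 1/(-298773 + (-757 + 391*(-3)*(-108))) = 1/(-298773 + (-757 + 126684)) = 1/(-298773 + 125927) = 1/(-172846) = -1/172846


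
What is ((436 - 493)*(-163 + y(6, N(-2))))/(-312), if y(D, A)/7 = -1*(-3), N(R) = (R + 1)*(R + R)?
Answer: -1349/52 ≈ -25.942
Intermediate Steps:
N(R) = 2*R*(1 + R) (N(R) = (1 + R)*(2*R) = 2*R*(1 + R))
y(D, A) = 21 (y(D, A) = 7*(-1*(-3)) = 7*3 = 21)
((436 - 493)*(-163 + y(6, N(-2))))/(-312) = ((436 - 493)*(-163 + 21))/(-312) = -57*(-142)*(-1/312) = 8094*(-1/312) = -1349/52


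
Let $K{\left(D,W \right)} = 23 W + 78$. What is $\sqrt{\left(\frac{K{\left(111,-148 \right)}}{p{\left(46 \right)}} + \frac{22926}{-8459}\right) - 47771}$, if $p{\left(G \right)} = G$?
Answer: $\frac{i \sqrt{1811087738851534}}{194557} \approx 218.74 i$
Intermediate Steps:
$K{\left(D,W \right)} = 78 + 23 W$
$\sqrt{\left(\frac{K{\left(111,-148 \right)}}{p{\left(46 \right)}} + \frac{22926}{-8459}\right) - 47771} = \sqrt{\left(\frac{78 + 23 \left(-148\right)}{46} + \frac{22926}{-8459}\right) - 47771} = \sqrt{\left(\left(78 - 3404\right) \frac{1}{46} + 22926 \left(- \frac{1}{8459}\right)\right) - 47771} = \sqrt{\left(\left(-3326\right) \frac{1}{46} - \frac{22926}{8459}\right) - 47771} = \sqrt{\left(- \frac{1663}{23} - \frac{22926}{8459}\right) - 47771} = \sqrt{- \frac{14594615}{194557} - 47771} = \sqrt{- \frac{9308777062}{194557}} = \frac{i \sqrt{1811087738851534}}{194557}$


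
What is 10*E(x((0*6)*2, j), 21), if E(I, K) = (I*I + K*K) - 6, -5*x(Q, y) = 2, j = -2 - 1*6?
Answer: 21758/5 ≈ 4351.6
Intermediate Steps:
j = -8 (j = -2 - 6 = -8)
x(Q, y) = -⅖ (x(Q, y) = -⅕*2 = -⅖)
E(I, K) = -6 + I² + K² (E(I, K) = (I² + K²) - 6 = -6 + I² + K²)
10*E(x((0*6)*2, j), 21) = 10*(-6 + (-⅖)² + 21²) = 10*(-6 + 4/25 + 441) = 10*(10879/25) = 21758/5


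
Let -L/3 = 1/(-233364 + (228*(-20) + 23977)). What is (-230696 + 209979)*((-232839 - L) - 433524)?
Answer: 2953547378815788/213947 ≈ 1.3805e+10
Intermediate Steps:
L = 3/213947 (L = -3/(-233364 + (228*(-20) + 23977)) = -3/(-233364 + (-4560 + 23977)) = -3/(-233364 + 19417) = -3/(-213947) = -3*(-1/213947) = 3/213947 ≈ 1.4022e-5)
(-230696 + 209979)*((-232839 - L) - 433524) = (-230696 + 209979)*((-232839 - 1*3/213947) - 433524) = -20717*((-232839 - 3/213947) - 433524) = -20717*(-49815205536/213947 - 433524) = -20717*(-142566364764/213947) = 2953547378815788/213947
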